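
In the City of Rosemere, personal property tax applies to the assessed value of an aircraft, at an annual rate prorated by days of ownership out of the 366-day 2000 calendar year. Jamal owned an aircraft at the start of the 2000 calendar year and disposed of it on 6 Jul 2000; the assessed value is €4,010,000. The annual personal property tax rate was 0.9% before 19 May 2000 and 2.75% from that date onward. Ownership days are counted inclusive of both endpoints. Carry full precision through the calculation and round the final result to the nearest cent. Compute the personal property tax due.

€28,469.90

1 Jan – 18 May 2000: 139 days at 0.9% → €4,010,000 × 0.9% × 139/366 = €13,706.3115
19 May – 6 Jul 2000: 49 days at 2.75% → €4,010,000 × 2.75% × 49/366 = €14,763.5929
Total = €28,469.9044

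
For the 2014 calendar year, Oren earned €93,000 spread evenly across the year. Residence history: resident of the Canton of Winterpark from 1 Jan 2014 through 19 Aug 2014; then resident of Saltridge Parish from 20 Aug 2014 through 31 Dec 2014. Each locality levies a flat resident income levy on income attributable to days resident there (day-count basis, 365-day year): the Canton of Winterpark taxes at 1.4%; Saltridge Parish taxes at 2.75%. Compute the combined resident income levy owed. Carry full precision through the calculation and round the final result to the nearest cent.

The Canton of Winterpark, 1 Jan – 19 Aug 2014: 231 days → €93,000 × 1.4% × 231/365 = €824.0055
Saltridge Parish, 20 Aug – 31 Dec 2014: 134 days → €93,000 × 2.75% × 134/365 = €938.9178
Total = €1,762.9233

€1,762.92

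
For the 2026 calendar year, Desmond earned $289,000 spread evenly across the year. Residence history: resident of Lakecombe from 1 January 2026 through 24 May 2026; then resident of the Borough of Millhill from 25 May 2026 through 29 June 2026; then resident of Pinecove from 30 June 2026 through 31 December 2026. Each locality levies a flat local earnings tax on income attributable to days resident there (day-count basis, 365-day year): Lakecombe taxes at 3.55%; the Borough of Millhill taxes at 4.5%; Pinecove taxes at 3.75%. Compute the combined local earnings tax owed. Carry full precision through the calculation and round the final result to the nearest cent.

Lakecombe, 1 January – 24 May 2026: 144 days → $289,000 × 3.55% × 144/365 = $4,047.5836
The Borough of Millhill, 25 May – 29 June 2026: 36 days → $289,000 × 4.5% × 36/365 = $1,282.6849
Pinecove, 30 June – 31 December 2026: 185 days → $289,000 × 3.75% × 185/365 = $5,492.9795
Total = $10,823.2479

$10,823.25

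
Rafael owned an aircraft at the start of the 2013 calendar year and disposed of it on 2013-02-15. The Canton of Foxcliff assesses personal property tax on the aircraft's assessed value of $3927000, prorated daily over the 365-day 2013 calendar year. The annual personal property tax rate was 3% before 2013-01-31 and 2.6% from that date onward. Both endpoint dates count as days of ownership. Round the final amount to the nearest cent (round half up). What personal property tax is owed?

2013-01-01 to 2013-01-30: 30 days at 3% → $3927000 × 3% × 30/365 = $9683.0137
2013-01-31 to 2013-02-15: 16 days at 2.6% → $3927000 × 2.6% × 16/365 = $4475.7041
Total = $14158.7178

$14158.72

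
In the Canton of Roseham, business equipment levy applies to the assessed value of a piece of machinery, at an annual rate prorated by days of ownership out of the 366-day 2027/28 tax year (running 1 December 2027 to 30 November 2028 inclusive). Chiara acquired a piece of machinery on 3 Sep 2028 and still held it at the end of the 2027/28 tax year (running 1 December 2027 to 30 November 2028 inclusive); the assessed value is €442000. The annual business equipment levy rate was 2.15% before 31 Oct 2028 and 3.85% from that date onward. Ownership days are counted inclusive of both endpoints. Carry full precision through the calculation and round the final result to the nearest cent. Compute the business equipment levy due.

€2947.27

3 Sep – 30 Oct 2028: 58 days at 2.15% → €442000 × 2.15% × 58/366 = €1505.9399
31 Oct – 30 Nov 2028: 31 days at 3.85% → €442000 × 3.85% × 31/366 = €1441.3306
Total = €2947.2705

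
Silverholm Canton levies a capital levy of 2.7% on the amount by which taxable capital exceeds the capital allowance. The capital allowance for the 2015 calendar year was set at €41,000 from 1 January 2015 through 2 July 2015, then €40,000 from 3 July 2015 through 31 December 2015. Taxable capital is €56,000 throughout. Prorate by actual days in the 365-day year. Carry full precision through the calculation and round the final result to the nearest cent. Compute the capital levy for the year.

1 January – 2 July 2015: 183 days, exemption €41,000 → (€56,000 − €41,000) × 2.7% × 183/365 = €203.0548
3 July – 31 December 2015: 182 days, exemption €40,000 → (€56,000 − €40,000) × 2.7% × 182/365 = €215.4082
Total = €418.4630

€418.46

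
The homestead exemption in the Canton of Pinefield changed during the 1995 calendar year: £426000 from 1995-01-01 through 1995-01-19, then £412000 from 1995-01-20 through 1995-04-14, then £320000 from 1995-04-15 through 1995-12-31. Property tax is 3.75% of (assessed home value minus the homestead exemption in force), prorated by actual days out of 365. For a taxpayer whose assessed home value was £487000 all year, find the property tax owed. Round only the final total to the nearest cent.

1995-01-01 to 1995-01-19: 19 days, exemption £426000 → (£487000 − £426000) × 3.75% × 19/365 = £119.0753
1995-01-20 to 1995-04-14: 85 days, exemption £412000 → (£487000 − £412000) × 3.75% × 85/365 = £654.9658
1995-04-15 to 1995-12-31: 261 days, exemption £320000 → (£487000 − £320000) × 3.75% × 261/365 = £4478.1164
Total = £5252.1575

£5252.16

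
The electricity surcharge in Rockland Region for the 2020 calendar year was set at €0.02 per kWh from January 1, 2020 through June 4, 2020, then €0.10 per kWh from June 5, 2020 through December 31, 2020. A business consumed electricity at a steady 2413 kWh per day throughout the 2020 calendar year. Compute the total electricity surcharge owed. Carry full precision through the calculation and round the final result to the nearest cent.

January 1 – June 4, 2020: 156 days × 2413 kWh/day = 376,428 kWh at €0.02/kWh → €7,528.56
June 5 – December 31, 2020: 210 days × 2413 kWh/day = 506,730 kWh at €0.10/kWh → €50,673.00

€58,201.56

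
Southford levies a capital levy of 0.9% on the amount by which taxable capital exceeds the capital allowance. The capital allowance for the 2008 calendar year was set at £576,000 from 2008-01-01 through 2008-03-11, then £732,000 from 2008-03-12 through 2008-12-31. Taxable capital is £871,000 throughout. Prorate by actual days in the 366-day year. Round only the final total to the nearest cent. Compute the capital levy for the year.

£1,523.36

2008-01-01 to 2008-03-11: 71 days, exemption £576,000 → (£871,000 − £576,000) × 0.9% × 71/366 = £515.0410
2008-03-12 to 2008-12-31: 295 days, exemption £732,000 → (£871,000 − £732,000) × 0.9% × 295/366 = £1,008.3197
Total = £1,523.3607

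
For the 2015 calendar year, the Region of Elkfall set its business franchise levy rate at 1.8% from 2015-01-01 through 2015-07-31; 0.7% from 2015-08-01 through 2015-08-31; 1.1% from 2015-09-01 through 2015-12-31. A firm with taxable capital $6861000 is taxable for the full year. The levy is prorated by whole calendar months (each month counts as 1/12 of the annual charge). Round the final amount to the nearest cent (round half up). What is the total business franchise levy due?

$101199.75

2015-01-01 to 2015-07-31: 7 months at 1.8% → $6861000 × 1.8% × 7/12 = $72040.5000
2015-08-01 to 2015-08-31: 1 month at 0.7% → $6861000 × 0.7% × 1/12 = $4002.2500
2015-09-01 to 2015-12-31: 4 months at 1.1% → $6861000 × 1.1% × 4/12 = $25157.0000
Total = $101199.7500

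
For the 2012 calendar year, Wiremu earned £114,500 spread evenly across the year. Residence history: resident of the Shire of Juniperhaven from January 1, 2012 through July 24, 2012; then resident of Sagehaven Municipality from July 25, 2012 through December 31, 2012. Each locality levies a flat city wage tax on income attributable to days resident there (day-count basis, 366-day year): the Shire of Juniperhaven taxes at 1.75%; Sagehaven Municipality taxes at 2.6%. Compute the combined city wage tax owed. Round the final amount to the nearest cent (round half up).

£2,429.21

The Shire of Juniperhaven, January 1 – July 24, 2012: 206 days → £114,500 × 1.75% × 206/366 = £1,127.7937
Sagehaven Municipality, July 25 – December 31, 2012: 160 days → £114,500 × 2.6% × 160/366 = £1,301.4208
Total = £2,429.2145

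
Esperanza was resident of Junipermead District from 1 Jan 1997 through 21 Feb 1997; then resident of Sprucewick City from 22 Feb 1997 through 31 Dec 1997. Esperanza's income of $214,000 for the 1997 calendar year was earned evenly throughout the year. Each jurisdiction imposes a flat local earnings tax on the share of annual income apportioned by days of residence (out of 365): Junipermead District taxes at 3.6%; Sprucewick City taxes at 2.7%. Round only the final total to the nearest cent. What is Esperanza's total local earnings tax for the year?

Junipermead District, 1 Jan – 21 Feb 1997: 52 days → $214,000 × 3.6% × 52/365 = $1,097.5562
Sprucewick City, 22 Feb – 31 Dec 1997: 313 days → $214,000 × 2.7% × 313/365 = $4,954.8329
Total = $6,052.3890

$6,052.39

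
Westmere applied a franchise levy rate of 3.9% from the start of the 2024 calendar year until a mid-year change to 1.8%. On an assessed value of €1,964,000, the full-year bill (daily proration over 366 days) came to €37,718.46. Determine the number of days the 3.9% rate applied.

Let d = days at the first rate; then 366 − d days at the second rate.
€1,964,000 × [3.9%·d + 1.8%·(366−d)] / 366 = €37,718.46
Solving gives d = 21, so the new rate took effect on January 22, 2024.

21 days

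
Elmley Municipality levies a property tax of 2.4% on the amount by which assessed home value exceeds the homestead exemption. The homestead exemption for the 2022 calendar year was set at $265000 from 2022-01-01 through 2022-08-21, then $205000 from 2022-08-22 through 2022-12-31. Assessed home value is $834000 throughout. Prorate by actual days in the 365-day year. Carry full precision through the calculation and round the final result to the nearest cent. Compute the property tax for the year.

2022-01-01 to 2022-08-21: 233 days, exemption $265000 → ($834000 − $265000) × 2.4% × 233/365 = $8717.3918
2022-08-22 to 2022-12-31: 132 days, exemption $205000 → ($834000 − $205000) × 2.4% × 132/365 = $5459.3753
Total = $14176.7671

$14176.77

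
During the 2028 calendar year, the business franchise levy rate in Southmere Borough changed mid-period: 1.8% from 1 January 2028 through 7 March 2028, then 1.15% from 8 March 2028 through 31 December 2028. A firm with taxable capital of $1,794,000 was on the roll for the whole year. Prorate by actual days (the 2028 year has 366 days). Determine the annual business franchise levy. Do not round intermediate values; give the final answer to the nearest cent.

$22,765.66

1 January – 7 March 2028: 67 days at 1.8% → $1,794,000 × 1.8% × 67/366 = $5,911.3770
8 March – 31 December 2028: 299 days at 1.15% → $1,794,000 × 1.15% × 299/366 = $16,854.2869
Total = $22,765.6639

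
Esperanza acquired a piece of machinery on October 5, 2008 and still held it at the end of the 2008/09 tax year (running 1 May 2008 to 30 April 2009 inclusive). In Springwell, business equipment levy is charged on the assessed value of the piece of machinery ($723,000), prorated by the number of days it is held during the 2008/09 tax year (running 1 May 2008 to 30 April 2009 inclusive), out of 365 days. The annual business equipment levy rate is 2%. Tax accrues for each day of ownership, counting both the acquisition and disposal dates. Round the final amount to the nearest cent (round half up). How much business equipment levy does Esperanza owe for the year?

Days held (October 5, 2008 – April 30, 2009): 208 out of 365
Tax = $723,000 × 2% × 208/365 = $8,240.2192

$8,240.22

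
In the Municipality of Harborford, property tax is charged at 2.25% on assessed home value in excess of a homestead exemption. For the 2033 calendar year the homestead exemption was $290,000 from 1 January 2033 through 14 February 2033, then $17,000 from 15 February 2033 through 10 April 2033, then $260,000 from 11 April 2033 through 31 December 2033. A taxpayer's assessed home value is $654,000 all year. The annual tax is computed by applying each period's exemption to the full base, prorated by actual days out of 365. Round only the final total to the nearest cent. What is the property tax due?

1 January – 14 February 2033: 45 days, exemption $290,000 → ($654,000 − $290,000) × 2.25% × 45/365 = $1,009.7260
15 February – 10 April 2033: 55 days, exemption $17,000 → ($654,000 − $17,000) × 2.25% × 55/365 = $2,159.6918
11 April – 31 December 2033: 265 days, exemption $260,000 → ($654,000 − $260,000) × 2.25% × 265/365 = $6,436.2329
Total = $9,605.6507

$9,605.65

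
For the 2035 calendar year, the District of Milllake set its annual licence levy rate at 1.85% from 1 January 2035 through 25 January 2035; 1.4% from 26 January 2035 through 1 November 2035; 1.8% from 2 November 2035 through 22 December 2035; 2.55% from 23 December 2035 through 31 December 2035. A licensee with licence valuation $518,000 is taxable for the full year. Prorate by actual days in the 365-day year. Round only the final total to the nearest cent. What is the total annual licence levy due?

$7,848.05

1 January – 25 January 2035: 25 days at 1.85% → $518,000 × 1.85% × 25/365 = $656.3699
26 January – 1 November 2035: 280 days at 1.4% → $518,000 × 1.4% × 280/365 = $5,563.1781
2 November – 22 December 2035: 51 days at 1.8% → $518,000 × 1.8% × 51/365 = $1,302.8055
23 December – 31 December 2035: 9 days at 2.55% → $518,000 × 2.55% × 9/365 = $325.7014
Total = $7,848.0548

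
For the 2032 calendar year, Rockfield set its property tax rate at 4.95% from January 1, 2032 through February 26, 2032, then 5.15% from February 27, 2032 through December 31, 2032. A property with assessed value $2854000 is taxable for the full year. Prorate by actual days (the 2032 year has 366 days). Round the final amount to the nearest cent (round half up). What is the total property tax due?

January 1 – February 26, 2032: 57 days at 4.95% → $2854000 × 4.95% × 57/366 = $22001.5328
February 27 – December 31, 2032: 309 days at 5.15% → $2854000 × 5.15% × 309/366 = $124090.5164
Total = $146092.0492

$146092.05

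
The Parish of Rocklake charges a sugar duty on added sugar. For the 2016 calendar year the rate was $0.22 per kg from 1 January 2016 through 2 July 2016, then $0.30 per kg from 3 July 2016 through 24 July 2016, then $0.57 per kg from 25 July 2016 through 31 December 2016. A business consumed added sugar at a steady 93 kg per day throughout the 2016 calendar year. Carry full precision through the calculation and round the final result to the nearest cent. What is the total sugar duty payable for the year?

$12860.04

1 January – 2 July 2016: 184 days × 93 kg/day = 17,112 kg at $0.22/kg → $3764.64
3 July – 24 July 2016: 22 days × 93 kg/day = 2,046 kg at $0.30/kg → $613.80
25 July – 31 December 2016: 160 days × 93 kg/day = 14,880 kg at $0.57/kg → $8481.60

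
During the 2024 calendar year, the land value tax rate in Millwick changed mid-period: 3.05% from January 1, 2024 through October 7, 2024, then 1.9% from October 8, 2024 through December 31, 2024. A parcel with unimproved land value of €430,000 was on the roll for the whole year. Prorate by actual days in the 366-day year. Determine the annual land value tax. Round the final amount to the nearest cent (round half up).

€11,966.57

January 1 – October 7, 2024: 281 days at 3.05% → €430,000 × 3.05% × 281/366 = €10,069.1667
October 8 – December 31, 2024: 85 days at 1.9% → €430,000 × 1.9% × 85/366 = €1,897.4044
Total = €11,966.5710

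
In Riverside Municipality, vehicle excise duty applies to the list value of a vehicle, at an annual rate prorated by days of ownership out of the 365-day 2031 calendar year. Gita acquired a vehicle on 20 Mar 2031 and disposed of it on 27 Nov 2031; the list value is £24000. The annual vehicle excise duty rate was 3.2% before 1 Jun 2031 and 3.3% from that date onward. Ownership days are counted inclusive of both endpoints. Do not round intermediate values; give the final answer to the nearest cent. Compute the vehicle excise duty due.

£544.18

20 Mar – 31 May 2031: 73 days at 3.2% → £24000 × 3.2% × 73/365 = £153.6000
1 Jun – 27 Nov 2031: 180 days at 3.3% → £24000 × 3.3% × 180/365 = £390.5753
Total = £544.1753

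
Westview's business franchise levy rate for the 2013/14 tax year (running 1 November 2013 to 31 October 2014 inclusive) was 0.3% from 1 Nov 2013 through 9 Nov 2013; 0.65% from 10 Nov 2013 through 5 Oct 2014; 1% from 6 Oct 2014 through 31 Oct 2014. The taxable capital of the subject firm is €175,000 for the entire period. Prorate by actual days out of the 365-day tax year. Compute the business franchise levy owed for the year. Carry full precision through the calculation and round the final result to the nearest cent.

1 Nov – 9 Nov 2013: 9 days at 0.3% → €175,000 × 0.3% × 9/365 = €12.9452
10 Nov 2013 – 5 Oct 2014: 330 days at 0.65% → €175,000 × 0.65% × 330/365 = €1,028.4247
6 Oct – 31 Oct 2014: 26 days at 1% → €175,000 × 1% × 26/365 = €124.6575
Total = €1,166.0274

€1,166.03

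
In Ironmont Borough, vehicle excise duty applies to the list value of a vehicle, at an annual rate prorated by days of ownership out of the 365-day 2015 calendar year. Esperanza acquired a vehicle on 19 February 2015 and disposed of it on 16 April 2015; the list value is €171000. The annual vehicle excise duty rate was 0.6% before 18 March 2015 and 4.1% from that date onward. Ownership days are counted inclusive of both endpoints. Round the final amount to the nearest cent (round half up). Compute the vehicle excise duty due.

19 February – 17 March 2015: 27 days at 0.6% → €171000 × 0.6% × 27/365 = €75.8959
18 March – 16 April 2015: 30 days at 4.1% → €171000 × 4.1% × 30/365 = €576.2466
Total = €652.1425

€652.14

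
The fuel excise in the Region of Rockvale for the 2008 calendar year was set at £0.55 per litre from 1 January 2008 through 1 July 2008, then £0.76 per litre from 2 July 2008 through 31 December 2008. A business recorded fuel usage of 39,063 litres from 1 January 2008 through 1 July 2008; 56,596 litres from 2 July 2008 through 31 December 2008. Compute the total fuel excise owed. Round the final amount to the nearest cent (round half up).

1 January – 1 July 2008: 39,063 litres at £0.55/litre → £21,484.65
2 July – 31 December 2008: 56,596 litres at £0.76/litre → £43,012.96

£64,497.61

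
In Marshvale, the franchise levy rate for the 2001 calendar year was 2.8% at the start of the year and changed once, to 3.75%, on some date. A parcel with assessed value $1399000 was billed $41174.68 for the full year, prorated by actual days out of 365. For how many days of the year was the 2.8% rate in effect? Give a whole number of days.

310 days

Let d = days at the first rate; then 365 − d days at the second rate.
$1399000 × [2.8%·d + 3.75%·(365−d)] / 365 = $41174.68
Solving gives d = 310, so the new rate took effect on 7 Nov 2001.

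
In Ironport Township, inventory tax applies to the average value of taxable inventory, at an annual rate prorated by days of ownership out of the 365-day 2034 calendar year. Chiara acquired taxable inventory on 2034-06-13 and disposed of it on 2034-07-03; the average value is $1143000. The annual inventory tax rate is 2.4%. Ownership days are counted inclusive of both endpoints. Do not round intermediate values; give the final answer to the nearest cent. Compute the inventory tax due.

Days held (2034-06-13 to 2034-07-03): 21 out of 365
Tax = $1143000 × 2.4% × 21/365 = $1578.2795

$1578.28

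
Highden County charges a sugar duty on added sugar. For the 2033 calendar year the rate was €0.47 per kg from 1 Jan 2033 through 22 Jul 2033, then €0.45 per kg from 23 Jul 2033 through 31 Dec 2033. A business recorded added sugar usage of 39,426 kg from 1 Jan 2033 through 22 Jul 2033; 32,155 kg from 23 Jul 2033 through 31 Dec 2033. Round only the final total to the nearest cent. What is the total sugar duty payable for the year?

€32,999.97

1 Jan – 22 Jul 2033: 39,426 kg at €0.47/kg → €18,530.22
23 Jul – 31 Dec 2033: 32,155 kg at €0.45/kg → €14,469.75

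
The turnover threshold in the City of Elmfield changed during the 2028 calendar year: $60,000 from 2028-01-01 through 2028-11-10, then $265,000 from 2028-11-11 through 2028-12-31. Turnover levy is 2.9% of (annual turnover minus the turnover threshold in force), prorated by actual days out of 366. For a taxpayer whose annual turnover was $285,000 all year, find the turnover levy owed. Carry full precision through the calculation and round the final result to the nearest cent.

2028-01-01 to 2028-11-10: 315 days, exemption $60,000 → ($285,000 − $60,000) × 2.9% × 315/366 = $5,615.7787
2028-11-11 to 2028-12-31: 51 days, exemption $265,000 → ($285,000 − $265,000) × 2.9% × 51/366 = $80.8197
Total = $5,696.5984

$5,696.60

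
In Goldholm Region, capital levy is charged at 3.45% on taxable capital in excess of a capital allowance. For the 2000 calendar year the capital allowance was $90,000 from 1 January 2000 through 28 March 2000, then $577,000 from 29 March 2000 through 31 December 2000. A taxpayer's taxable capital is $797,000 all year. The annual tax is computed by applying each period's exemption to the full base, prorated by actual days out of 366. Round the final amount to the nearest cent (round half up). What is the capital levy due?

$11,629.70

1 January – 28 March 2000: 88 days, exemption $90,000 → ($797,000 − $90,000) × 3.45% × 88/366 = $5,864.6230
29 March – 31 December 2000: 278 days, exemption $577,000 → ($797,000 − $577,000) × 3.45% × 278/366 = $5,765.0820
Total = $11,629.7049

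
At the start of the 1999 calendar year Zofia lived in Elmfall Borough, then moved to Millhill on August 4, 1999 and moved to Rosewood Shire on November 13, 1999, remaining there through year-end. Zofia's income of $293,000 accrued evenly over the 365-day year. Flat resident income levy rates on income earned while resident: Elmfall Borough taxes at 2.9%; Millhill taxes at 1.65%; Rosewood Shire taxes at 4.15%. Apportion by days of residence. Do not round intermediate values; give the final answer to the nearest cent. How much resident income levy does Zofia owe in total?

$7,975.22

Elmfall Borough, January 1 – August 3, 1999: 215 days → $293,000 × 2.9% × 215/365 = $5,005.0822
Millhill, August 4 – November 12, 1999: 101 days → $293,000 × 1.65% × 101/365 = $1,337.7658
Rosewood Shire, November 13 – December 31, 1999: 49 days → $293,000 × 4.15% × 49/365 = $1,632.3712
Total = $7,975.2192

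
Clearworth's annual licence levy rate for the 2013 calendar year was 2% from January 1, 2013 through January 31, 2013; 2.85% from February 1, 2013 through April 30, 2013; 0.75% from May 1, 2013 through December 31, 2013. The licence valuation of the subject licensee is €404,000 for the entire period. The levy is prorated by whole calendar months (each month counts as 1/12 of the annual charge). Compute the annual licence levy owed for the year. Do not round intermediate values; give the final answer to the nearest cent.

€5,571.83

January 1 – January 31, 2013: 1 month at 2% → €404,000 × 2% × 1/12 = €673.3333
February 1 – April 30, 2013: 3 months at 2.85% → €404,000 × 2.85% × 3/12 = €2,878.5000
May 1 – December 31, 2013: 8 months at 0.75% → €404,000 × 0.75% × 8/12 = €2,020.0000
Total = €5,571.8333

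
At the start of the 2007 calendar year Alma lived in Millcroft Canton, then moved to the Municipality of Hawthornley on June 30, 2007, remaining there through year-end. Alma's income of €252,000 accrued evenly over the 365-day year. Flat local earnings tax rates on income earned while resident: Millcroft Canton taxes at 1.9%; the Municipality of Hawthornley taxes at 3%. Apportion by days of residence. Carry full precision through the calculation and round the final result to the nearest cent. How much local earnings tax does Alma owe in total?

€6,192.99

Millcroft Canton, January 1 – June 29, 2007: 180 days → €252,000 × 1.9% × 180/365 = €2,361.2055
The Municipality of Hawthornley, June 30 – December 31, 2007: 185 days → €252,000 × 3% × 185/365 = €3,831.7808
Total = €6,192.9863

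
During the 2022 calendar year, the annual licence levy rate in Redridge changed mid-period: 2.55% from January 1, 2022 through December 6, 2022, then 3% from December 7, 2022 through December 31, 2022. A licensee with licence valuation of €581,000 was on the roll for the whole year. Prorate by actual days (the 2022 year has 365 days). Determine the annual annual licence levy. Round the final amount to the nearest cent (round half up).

January 1 – December 6, 2022: 340 days at 2.55% → €581,000 × 2.55% × 340/365 = €13,800.7397
December 7 – December 31, 2022: 25 days at 3% → €581,000 × 3% × 25/365 = €1,193.8356
Total = €14,994.5753

€14,994.58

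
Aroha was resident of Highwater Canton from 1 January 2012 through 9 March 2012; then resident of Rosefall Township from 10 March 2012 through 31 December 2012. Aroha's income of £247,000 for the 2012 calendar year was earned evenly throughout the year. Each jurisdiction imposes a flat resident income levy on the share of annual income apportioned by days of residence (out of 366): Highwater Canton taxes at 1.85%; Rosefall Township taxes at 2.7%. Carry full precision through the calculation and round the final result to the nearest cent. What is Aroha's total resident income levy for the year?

£6,273.19

Highwater Canton, 1 January – 9 March 2012: 69 days → £247,000 × 1.85% × 69/366 = £861.4631
Rosefall Township, 10 March – 31 December 2012: 297 days → £247,000 × 2.7% × 297/366 = £5,411.7295
Total = £6,273.1926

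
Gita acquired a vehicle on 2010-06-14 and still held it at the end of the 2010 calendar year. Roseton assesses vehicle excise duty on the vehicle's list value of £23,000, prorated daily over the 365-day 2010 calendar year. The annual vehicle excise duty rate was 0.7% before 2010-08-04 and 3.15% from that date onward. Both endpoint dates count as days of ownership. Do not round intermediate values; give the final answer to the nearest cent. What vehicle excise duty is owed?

2010-06-14 to 2010-08-03: 51 days at 0.7% → £23,000 × 0.7% × 51/365 = £22.4959
2010-08-04 to 2010-12-31: 150 days at 3.15% → £23,000 × 3.15% × 150/365 = £297.7397
Total = £320.2356

£320.24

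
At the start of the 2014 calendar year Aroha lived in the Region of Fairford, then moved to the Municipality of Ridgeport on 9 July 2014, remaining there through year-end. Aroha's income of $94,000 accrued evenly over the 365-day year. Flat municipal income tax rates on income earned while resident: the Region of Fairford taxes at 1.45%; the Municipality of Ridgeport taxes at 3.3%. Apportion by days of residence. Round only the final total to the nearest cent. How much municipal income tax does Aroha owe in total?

The Region of Fairford, 1 January – 8 July 2014: 189 days → $94,000 × 1.45% × 189/365 = $705.7726
The Municipality of Ridgeport, 9 July – 31 December 2014: 176 days → $94,000 × 3.3% × 176/365 = $1,495.7589
Total = $2,201.5315

$2,201.53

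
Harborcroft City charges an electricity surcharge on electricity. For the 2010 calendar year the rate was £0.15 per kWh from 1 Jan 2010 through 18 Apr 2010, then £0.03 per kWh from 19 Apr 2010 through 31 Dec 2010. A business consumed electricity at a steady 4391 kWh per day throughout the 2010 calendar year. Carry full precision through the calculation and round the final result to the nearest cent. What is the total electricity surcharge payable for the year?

£104,988.81

1 Jan – 18 Apr 2010: 108 days × 4391 kWh/day = 474,228 kWh at £0.15/kWh → £71,134.20
19 Apr – 31 Dec 2010: 257 days × 4391 kWh/day = 1,128,487 kWh at £0.03/kWh → £33,854.61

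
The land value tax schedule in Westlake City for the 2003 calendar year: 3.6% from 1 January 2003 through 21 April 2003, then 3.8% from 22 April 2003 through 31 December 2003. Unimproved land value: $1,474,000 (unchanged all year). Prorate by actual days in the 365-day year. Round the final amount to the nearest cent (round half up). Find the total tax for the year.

$55,115.48

1 January – 21 April 2003: 111 days at 3.6% → $1,474,000 × 3.6% × 111/365 = $16,137.2712
22 April – 31 December 2003: 254 days at 3.8% → $1,474,000 × 3.8% × 254/365 = $38,978.2137
Total = $55,115.4849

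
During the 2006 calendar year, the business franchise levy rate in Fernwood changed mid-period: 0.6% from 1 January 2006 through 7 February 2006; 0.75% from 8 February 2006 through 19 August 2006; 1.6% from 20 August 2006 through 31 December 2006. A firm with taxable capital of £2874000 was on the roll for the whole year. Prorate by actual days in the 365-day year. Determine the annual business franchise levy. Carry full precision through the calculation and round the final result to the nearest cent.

£30074.64

1 January – 7 February 2006: 38 days at 0.6% → £2874000 × 0.6% × 38/365 = £1795.2658
8 February – 19 August 2006: 193 days at 0.75% → £2874000 × 0.75% × 193/365 = £11397.5753
20 August – 31 December 2006: 134 days at 1.6% → £2874000 × 1.6% × 134/365 = £16881.7973
Total = £30074.6384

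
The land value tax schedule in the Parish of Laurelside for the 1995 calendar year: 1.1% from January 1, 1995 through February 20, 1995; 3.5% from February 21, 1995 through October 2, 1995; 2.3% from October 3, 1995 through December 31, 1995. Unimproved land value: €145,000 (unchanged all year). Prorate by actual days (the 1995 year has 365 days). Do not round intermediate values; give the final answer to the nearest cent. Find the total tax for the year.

January 1 – February 20, 1995: 51 days at 1.1% → €145,000 × 1.1% × 51/365 = €222.8630
February 21 – October 2, 1995: 224 days at 3.5% → €145,000 × 3.5% × 224/365 = €3,114.5205
October 3 – December 31, 1995: 90 days at 2.3% → €145,000 × 2.3% × 90/365 = €822.3288
Total = €4,159.7123

€4,159.71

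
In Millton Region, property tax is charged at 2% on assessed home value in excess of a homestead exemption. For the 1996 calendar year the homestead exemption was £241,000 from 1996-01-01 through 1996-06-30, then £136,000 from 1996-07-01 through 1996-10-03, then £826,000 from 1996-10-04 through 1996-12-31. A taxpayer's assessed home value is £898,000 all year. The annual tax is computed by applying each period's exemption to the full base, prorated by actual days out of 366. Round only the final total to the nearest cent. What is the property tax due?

£10,840.00

1996-01-01 to 1996-06-30: 182 days, exemption £241,000 → (£898,000 − £241,000) × 2% × 182/366 = £6,534.0984
1996-07-01 to 1996-10-03: 95 days, exemption £136,000 → (£898,000 − £136,000) × 2% × 95/366 = £3,955.7377
1996-10-04 to 1996-12-31: 89 days, exemption £826,000 → (£898,000 − £826,000) × 2% × 89/366 = £350.1639
Total = £10,840.0000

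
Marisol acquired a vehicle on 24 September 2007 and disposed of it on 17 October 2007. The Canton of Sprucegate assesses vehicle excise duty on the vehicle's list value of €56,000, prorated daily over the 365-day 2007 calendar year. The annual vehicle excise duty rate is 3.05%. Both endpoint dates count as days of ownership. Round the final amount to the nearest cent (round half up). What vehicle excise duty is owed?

€112.31

Days held (24 September – 17 October 2007): 24 out of 365
Tax = €56,000 × 3.05% × 24/365 = €112.3068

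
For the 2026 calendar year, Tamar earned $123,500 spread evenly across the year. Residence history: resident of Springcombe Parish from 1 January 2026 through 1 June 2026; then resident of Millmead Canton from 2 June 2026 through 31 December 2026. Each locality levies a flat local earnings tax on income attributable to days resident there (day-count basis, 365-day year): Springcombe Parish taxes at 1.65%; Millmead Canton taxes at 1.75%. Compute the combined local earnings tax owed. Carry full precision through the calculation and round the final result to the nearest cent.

$2,109.82

Springcombe Parish, 1 January – 1 June 2026: 152 days → $123,500 × 1.65% × 152/365 = $848.5973
Millmead Canton, 2 June – 31 December 2026: 213 days → $123,500 × 1.75% × 213/365 = $1,261.2226
Total = $2,109.8199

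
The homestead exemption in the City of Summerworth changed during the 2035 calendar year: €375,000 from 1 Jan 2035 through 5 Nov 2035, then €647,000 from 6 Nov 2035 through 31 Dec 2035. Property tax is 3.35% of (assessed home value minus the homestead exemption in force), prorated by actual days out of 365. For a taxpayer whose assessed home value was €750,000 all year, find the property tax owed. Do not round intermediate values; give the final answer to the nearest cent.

1 Jan – 5 Nov 2035: 309 days, exemption €375,000 → (€750,000 − €375,000) × 3.35% × 309/365 = €10,635.1027
6 Nov – 31 Dec 2035: 56 days, exemption €647,000 → (€750,000 − €647,000) × 3.35% × 56/365 = €529.3918
Total = €11,164.4945

€11,164.49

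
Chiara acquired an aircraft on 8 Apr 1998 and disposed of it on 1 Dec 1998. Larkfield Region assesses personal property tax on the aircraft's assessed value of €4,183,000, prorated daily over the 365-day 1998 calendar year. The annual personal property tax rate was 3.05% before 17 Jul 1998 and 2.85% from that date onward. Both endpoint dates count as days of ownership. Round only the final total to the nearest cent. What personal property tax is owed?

€80,027.09

8 Apr – 16 Jul 1998: 100 days at 3.05% → €4,183,000 × 3.05% × 100/365 = €34,953.8356
17 Jul – 1 Dec 1998: 138 days at 2.85% → €4,183,000 × 2.85% × 138/365 = €45,073.2575
Total = €80,027.0932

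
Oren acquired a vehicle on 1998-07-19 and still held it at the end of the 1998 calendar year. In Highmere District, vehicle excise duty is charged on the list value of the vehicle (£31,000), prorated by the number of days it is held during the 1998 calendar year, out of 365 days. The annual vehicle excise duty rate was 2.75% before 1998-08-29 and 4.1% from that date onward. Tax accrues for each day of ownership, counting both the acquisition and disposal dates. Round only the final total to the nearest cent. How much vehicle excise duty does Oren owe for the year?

£531.03

1998-07-19 to 1998-08-28: 41 days at 2.75% → £31,000 × 2.75% × 41/365 = £95.7603
1998-08-29 to 1998-12-31: 125 days at 4.1% → £31,000 × 4.1% × 125/365 = £435.2740
Total = £531.0342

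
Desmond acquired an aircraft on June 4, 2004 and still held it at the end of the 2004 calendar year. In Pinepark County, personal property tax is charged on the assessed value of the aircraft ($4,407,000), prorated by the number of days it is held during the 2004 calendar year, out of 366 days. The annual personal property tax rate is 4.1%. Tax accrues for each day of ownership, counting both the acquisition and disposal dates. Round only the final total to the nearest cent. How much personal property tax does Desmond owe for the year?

$104,166.55

Days held (June 4 – December 31, 2004): 211 out of 366
Tax = $4,407,000 × 4.1% × 211/366 = $104,166.5492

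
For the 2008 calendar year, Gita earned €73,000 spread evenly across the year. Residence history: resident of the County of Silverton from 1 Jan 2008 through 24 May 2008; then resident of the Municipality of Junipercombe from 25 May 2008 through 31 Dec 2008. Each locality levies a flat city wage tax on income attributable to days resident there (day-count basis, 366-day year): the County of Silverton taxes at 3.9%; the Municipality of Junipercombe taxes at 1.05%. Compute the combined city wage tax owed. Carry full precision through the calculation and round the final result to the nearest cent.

The County of Silverton, 1 Jan – 24 May 2008: 145 days → €73,000 × 3.9% × 145/366 = €1,127.9098
The Municipality of Junipercombe, 25 May – 31 Dec 2008: 221 days → €73,000 × 1.05% × 221/366 = €462.8320
Total = €1,590.7418

€1,590.74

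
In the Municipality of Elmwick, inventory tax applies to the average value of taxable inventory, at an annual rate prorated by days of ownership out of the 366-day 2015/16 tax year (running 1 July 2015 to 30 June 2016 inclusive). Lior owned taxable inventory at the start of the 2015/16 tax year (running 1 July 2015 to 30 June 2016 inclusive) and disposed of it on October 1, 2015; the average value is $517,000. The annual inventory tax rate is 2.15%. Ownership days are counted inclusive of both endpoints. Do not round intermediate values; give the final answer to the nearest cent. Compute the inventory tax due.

Days held (July 1 – October 1, 2015): 93 out of 366
Tax = $517,000 × 2.15% × 93/366 = $2,824.4303

$2,824.43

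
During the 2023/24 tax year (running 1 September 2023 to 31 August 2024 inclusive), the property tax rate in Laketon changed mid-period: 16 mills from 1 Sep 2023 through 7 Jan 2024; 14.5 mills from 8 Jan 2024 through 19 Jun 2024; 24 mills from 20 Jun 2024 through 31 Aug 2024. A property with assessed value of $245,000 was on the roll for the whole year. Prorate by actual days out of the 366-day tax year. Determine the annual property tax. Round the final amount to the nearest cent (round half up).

$4,146.26

1 Sep 2023 – 7 Jan 2024: 129 days at 16 mills → $245,000 × 1.6% × 129/366 = $1,381.6393
8 Jan – 19 Jun 2024: 164 days at 14.5 mills → $245,000 × 1.45% × 164/366 = $1,591.8306
20 Jun – 31 Aug 2024: 73 days at 24 mills → $245,000 × 2.4% × 73/366 = $1,172.7869
Total = $4,146.2568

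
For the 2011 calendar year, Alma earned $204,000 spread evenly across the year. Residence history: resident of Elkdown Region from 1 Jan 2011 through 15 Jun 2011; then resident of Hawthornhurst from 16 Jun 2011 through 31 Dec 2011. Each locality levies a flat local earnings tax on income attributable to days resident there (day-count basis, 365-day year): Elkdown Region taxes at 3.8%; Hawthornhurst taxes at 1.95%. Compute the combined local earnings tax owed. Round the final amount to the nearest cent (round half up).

Elkdown Region, 1 Jan – 15 Jun 2011: 166 days → $204,000 × 3.8% × 166/365 = $3,525.5671
Hawthornhurst, 16 Jun – 31 Dec 2011: 199 days → $204,000 × 1.95% × 199/365 = $2,168.8274
Total = $5,694.3945

$5,694.39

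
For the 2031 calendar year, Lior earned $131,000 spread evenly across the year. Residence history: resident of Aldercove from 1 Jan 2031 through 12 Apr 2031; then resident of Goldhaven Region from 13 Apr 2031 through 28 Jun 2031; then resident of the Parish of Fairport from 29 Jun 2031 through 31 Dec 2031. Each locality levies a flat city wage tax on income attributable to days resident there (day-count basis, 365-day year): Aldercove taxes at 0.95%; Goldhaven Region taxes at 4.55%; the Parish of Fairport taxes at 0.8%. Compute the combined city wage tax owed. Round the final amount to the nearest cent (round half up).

Aldercove, 1 Jan – 12 Apr 2031: 102 days → $131,000 × 0.95% × 102/365 = $347.7781
Goldhaven Region, 13 Apr – 28 Jun 2031: 77 days → $131,000 × 4.55% × 77/365 = $1,257.4205
The Parish of Fairport, 29 Jun – 31 Dec 2031: 186 days → $131,000 × 0.8% × 186/365 = $534.0493
Total = $2,139.2479

$2,139.25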